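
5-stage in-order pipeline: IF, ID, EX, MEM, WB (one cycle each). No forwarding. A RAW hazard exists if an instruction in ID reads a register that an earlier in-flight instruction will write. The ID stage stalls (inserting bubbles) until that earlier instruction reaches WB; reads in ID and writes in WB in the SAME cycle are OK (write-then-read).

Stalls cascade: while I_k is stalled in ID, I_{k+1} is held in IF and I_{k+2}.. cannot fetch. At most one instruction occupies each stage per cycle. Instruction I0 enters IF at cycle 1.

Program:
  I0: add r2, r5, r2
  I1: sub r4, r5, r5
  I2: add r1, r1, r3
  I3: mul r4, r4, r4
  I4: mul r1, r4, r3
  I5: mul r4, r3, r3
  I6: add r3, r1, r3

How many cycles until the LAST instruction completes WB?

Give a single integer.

I0 add r2 <- r5,r2: IF@1 ID@2 stall=0 (-) EX@3 MEM@4 WB@5
I1 sub r4 <- r5,r5: IF@2 ID@3 stall=0 (-) EX@4 MEM@5 WB@6
I2 add r1 <- r1,r3: IF@3 ID@4 stall=0 (-) EX@5 MEM@6 WB@7
I3 mul r4 <- r4,r4: IF@4 ID@5 stall=1 (RAW on I1.r4 (WB@6)) EX@7 MEM@8 WB@9
I4 mul r1 <- r4,r3: IF@5 ID@7 stall=2 (RAW on I3.r4 (WB@9)) EX@10 MEM@11 WB@12
I5 mul r4 <- r3,r3: IF@7 ID@10 stall=0 (-) EX@11 MEM@12 WB@13
I6 add r3 <- r1,r3: IF@10 ID@11 stall=1 (RAW on I4.r1 (WB@12)) EX@13 MEM@14 WB@15

Answer: 15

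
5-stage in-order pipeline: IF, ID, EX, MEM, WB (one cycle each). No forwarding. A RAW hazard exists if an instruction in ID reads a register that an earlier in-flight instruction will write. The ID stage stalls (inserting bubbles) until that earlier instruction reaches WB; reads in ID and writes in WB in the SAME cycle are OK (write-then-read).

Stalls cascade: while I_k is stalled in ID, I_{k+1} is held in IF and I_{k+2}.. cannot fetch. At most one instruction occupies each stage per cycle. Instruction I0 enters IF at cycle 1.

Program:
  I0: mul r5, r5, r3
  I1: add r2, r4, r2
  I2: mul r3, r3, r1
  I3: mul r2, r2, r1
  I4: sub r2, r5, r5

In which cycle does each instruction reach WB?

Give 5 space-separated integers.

I0 mul r5 <- r5,r3: IF@1 ID@2 stall=0 (-) EX@3 MEM@4 WB@5
I1 add r2 <- r4,r2: IF@2 ID@3 stall=0 (-) EX@4 MEM@5 WB@6
I2 mul r3 <- r3,r1: IF@3 ID@4 stall=0 (-) EX@5 MEM@6 WB@7
I3 mul r2 <- r2,r1: IF@4 ID@5 stall=1 (RAW on I1.r2 (WB@6)) EX@7 MEM@8 WB@9
I4 sub r2 <- r5,r5: IF@5 ID@7 stall=0 (-) EX@8 MEM@9 WB@10

Answer: 5 6 7 9 10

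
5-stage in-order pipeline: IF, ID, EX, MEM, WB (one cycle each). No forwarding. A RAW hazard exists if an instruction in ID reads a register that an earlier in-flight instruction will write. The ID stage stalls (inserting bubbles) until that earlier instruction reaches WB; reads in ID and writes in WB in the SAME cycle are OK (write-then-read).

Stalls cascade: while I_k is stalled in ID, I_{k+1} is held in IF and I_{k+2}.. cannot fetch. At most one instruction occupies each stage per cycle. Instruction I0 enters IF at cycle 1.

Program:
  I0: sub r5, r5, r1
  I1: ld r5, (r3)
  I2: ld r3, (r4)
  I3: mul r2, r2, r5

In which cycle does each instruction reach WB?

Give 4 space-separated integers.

Answer: 5 6 7 9

Derivation:
I0 sub r5 <- r5,r1: IF@1 ID@2 stall=0 (-) EX@3 MEM@4 WB@5
I1 ld r5 <- r3: IF@2 ID@3 stall=0 (-) EX@4 MEM@5 WB@6
I2 ld r3 <- r4: IF@3 ID@4 stall=0 (-) EX@5 MEM@6 WB@7
I3 mul r2 <- r2,r5: IF@4 ID@5 stall=1 (RAW on I1.r5 (WB@6)) EX@7 MEM@8 WB@9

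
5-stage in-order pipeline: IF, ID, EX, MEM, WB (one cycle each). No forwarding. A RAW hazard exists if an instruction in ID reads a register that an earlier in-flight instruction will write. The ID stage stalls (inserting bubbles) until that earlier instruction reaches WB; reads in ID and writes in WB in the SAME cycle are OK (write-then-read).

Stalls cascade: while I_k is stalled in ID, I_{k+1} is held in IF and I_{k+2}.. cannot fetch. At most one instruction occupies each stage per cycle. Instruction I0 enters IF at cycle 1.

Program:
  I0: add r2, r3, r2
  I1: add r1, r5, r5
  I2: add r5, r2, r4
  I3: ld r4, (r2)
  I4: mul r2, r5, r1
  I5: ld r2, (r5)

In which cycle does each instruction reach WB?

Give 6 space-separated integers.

Answer: 5 6 8 9 11 12

Derivation:
I0 add r2 <- r3,r2: IF@1 ID@2 stall=0 (-) EX@3 MEM@4 WB@5
I1 add r1 <- r5,r5: IF@2 ID@3 stall=0 (-) EX@4 MEM@5 WB@6
I2 add r5 <- r2,r4: IF@3 ID@4 stall=1 (RAW on I0.r2 (WB@5)) EX@6 MEM@7 WB@8
I3 ld r4 <- r2: IF@4 ID@6 stall=0 (-) EX@7 MEM@8 WB@9
I4 mul r2 <- r5,r1: IF@6 ID@7 stall=1 (RAW on I2.r5 (WB@8)) EX@9 MEM@10 WB@11
I5 ld r2 <- r5: IF@7 ID@9 stall=0 (-) EX@10 MEM@11 WB@12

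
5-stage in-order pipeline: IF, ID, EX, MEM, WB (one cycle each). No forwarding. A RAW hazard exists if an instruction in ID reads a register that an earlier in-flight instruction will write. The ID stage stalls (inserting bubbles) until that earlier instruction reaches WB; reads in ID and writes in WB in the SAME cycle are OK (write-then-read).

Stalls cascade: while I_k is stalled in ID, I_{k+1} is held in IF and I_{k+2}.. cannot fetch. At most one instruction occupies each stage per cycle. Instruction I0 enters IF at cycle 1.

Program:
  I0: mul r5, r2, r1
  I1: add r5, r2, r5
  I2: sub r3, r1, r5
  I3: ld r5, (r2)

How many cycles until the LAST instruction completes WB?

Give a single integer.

Answer: 12

Derivation:
I0 mul r5 <- r2,r1: IF@1 ID@2 stall=0 (-) EX@3 MEM@4 WB@5
I1 add r5 <- r2,r5: IF@2 ID@3 stall=2 (RAW on I0.r5 (WB@5)) EX@6 MEM@7 WB@8
I2 sub r3 <- r1,r5: IF@3 ID@6 stall=2 (RAW on I1.r5 (WB@8)) EX@9 MEM@10 WB@11
I3 ld r5 <- r2: IF@6 ID@9 stall=0 (-) EX@10 MEM@11 WB@12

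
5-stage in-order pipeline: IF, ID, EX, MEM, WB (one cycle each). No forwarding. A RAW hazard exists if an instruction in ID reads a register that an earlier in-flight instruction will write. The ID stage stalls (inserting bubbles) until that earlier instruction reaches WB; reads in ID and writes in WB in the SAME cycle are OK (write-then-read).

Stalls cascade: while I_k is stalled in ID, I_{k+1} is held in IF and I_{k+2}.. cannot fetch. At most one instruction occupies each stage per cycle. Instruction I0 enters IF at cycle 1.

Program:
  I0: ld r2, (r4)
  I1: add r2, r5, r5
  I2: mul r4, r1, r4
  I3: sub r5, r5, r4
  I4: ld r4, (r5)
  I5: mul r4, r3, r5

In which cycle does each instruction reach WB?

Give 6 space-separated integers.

Answer: 5 6 7 10 13 14

Derivation:
I0 ld r2 <- r4: IF@1 ID@2 stall=0 (-) EX@3 MEM@4 WB@5
I1 add r2 <- r5,r5: IF@2 ID@3 stall=0 (-) EX@4 MEM@5 WB@6
I2 mul r4 <- r1,r4: IF@3 ID@4 stall=0 (-) EX@5 MEM@6 WB@7
I3 sub r5 <- r5,r4: IF@4 ID@5 stall=2 (RAW on I2.r4 (WB@7)) EX@8 MEM@9 WB@10
I4 ld r4 <- r5: IF@5 ID@8 stall=2 (RAW on I3.r5 (WB@10)) EX@11 MEM@12 WB@13
I5 mul r4 <- r3,r5: IF@8 ID@11 stall=0 (-) EX@12 MEM@13 WB@14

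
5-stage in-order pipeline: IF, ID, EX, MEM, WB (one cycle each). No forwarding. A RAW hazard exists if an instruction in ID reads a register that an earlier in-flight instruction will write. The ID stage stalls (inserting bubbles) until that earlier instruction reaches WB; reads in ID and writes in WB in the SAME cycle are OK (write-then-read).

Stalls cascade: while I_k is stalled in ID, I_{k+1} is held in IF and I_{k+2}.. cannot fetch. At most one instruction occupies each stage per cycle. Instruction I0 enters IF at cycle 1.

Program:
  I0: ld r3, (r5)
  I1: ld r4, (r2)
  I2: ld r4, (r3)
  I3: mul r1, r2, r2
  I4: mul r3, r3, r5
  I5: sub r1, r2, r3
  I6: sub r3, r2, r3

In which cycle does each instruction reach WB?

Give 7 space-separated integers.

Answer: 5 6 8 9 10 13 14

Derivation:
I0 ld r3 <- r5: IF@1 ID@2 stall=0 (-) EX@3 MEM@4 WB@5
I1 ld r4 <- r2: IF@2 ID@3 stall=0 (-) EX@4 MEM@5 WB@6
I2 ld r4 <- r3: IF@3 ID@4 stall=1 (RAW on I0.r3 (WB@5)) EX@6 MEM@7 WB@8
I3 mul r1 <- r2,r2: IF@4 ID@6 stall=0 (-) EX@7 MEM@8 WB@9
I4 mul r3 <- r3,r5: IF@6 ID@7 stall=0 (-) EX@8 MEM@9 WB@10
I5 sub r1 <- r2,r3: IF@7 ID@8 stall=2 (RAW on I4.r3 (WB@10)) EX@11 MEM@12 WB@13
I6 sub r3 <- r2,r3: IF@8 ID@11 stall=0 (-) EX@12 MEM@13 WB@14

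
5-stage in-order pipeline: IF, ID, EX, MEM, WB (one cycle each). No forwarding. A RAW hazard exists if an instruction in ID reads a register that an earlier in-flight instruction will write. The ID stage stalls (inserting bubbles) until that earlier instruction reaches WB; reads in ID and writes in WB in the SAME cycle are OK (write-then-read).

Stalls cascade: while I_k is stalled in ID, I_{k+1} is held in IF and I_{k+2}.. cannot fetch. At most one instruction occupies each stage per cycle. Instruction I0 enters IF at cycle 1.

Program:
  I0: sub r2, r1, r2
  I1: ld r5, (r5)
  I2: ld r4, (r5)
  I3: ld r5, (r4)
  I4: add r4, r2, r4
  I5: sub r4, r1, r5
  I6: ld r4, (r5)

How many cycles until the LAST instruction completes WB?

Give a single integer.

I0 sub r2 <- r1,r2: IF@1 ID@2 stall=0 (-) EX@3 MEM@4 WB@5
I1 ld r5 <- r5: IF@2 ID@3 stall=0 (-) EX@4 MEM@5 WB@6
I2 ld r4 <- r5: IF@3 ID@4 stall=2 (RAW on I1.r5 (WB@6)) EX@7 MEM@8 WB@9
I3 ld r5 <- r4: IF@4 ID@7 stall=2 (RAW on I2.r4 (WB@9)) EX@10 MEM@11 WB@12
I4 add r4 <- r2,r4: IF@7 ID@10 stall=0 (-) EX@11 MEM@12 WB@13
I5 sub r4 <- r1,r5: IF@10 ID@11 stall=1 (RAW on I3.r5 (WB@12)) EX@13 MEM@14 WB@15
I6 ld r4 <- r5: IF@11 ID@13 stall=0 (-) EX@14 MEM@15 WB@16

Answer: 16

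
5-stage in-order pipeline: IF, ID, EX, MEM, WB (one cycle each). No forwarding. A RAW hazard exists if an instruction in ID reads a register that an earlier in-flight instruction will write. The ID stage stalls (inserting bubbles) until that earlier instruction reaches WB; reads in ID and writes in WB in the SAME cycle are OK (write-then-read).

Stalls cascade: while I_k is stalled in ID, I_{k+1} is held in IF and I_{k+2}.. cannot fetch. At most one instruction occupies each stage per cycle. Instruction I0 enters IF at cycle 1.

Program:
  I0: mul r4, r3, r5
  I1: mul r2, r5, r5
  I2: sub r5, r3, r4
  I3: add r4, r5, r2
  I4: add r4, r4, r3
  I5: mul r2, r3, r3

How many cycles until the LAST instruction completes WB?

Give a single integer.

I0 mul r4 <- r3,r5: IF@1 ID@2 stall=0 (-) EX@3 MEM@4 WB@5
I1 mul r2 <- r5,r5: IF@2 ID@3 stall=0 (-) EX@4 MEM@5 WB@6
I2 sub r5 <- r3,r4: IF@3 ID@4 stall=1 (RAW on I0.r4 (WB@5)) EX@6 MEM@7 WB@8
I3 add r4 <- r5,r2: IF@4 ID@6 stall=2 (RAW on I2.r5 (WB@8)) EX@9 MEM@10 WB@11
I4 add r4 <- r4,r3: IF@6 ID@9 stall=2 (RAW on I3.r4 (WB@11)) EX@12 MEM@13 WB@14
I5 mul r2 <- r3,r3: IF@9 ID@12 stall=0 (-) EX@13 MEM@14 WB@15

Answer: 15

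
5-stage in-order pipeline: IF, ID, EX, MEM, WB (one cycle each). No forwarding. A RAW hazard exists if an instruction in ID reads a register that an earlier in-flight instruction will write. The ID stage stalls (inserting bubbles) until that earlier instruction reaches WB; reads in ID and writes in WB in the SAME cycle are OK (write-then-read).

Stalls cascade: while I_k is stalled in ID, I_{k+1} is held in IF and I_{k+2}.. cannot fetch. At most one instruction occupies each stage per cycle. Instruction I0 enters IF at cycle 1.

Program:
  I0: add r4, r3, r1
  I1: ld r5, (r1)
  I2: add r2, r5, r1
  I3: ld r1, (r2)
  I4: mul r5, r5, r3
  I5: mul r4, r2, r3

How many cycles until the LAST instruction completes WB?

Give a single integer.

I0 add r4 <- r3,r1: IF@1 ID@2 stall=0 (-) EX@3 MEM@4 WB@5
I1 ld r5 <- r1: IF@2 ID@3 stall=0 (-) EX@4 MEM@5 WB@6
I2 add r2 <- r5,r1: IF@3 ID@4 stall=2 (RAW on I1.r5 (WB@6)) EX@7 MEM@8 WB@9
I3 ld r1 <- r2: IF@4 ID@7 stall=2 (RAW on I2.r2 (WB@9)) EX@10 MEM@11 WB@12
I4 mul r5 <- r5,r3: IF@7 ID@10 stall=0 (-) EX@11 MEM@12 WB@13
I5 mul r4 <- r2,r3: IF@10 ID@11 stall=0 (-) EX@12 MEM@13 WB@14

Answer: 14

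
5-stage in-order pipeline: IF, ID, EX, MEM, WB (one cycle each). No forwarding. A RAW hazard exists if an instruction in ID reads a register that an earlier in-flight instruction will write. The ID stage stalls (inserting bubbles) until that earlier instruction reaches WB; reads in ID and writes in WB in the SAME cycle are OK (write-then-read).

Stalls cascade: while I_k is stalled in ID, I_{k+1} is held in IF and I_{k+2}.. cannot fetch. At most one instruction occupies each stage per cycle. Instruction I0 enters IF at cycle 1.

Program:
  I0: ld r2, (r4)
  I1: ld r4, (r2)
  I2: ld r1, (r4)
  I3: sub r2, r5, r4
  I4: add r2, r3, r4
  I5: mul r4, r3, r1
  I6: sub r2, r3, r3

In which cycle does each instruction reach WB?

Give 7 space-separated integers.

Answer: 5 8 11 12 13 14 15

Derivation:
I0 ld r2 <- r4: IF@1 ID@2 stall=0 (-) EX@3 MEM@4 WB@5
I1 ld r4 <- r2: IF@2 ID@3 stall=2 (RAW on I0.r2 (WB@5)) EX@6 MEM@7 WB@8
I2 ld r1 <- r4: IF@3 ID@6 stall=2 (RAW on I1.r4 (WB@8)) EX@9 MEM@10 WB@11
I3 sub r2 <- r5,r4: IF@6 ID@9 stall=0 (-) EX@10 MEM@11 WB@12
I4 add r2 <- r3,r4: IF@9 ID@10 stall=0 (-) EX@11 MEM@12 WB@13
I5 mul r4 <- r3,r1: IF@10 ID@11 stall=0 (-) EX@12 MEM@13 WB@14
I6 sub r2 <- r3,r3: IF@11 ID@12 stall=0 (-) EX@13 MEM@14 WB@15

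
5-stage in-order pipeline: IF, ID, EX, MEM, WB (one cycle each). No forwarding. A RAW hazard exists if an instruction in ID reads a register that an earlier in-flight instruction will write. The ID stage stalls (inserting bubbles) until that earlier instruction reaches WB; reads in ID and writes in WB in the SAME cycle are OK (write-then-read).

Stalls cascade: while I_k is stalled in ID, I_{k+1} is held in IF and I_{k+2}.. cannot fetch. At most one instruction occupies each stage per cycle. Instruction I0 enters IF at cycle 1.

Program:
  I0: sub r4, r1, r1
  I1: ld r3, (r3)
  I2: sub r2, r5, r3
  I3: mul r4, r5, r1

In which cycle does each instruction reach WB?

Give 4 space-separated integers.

Answer: 5 6 9 10

Derivation:
I0 sub r4 <- r1,r1: IF@1 ID@2 stall=0 (-) EX@3 MEM@4 WB@5
I1 ld r3 <- r3: IF@2 ID@3 stall=0 (-) EX@4 MEM@5 WB@6
I2 sub r2 <- r5,r3: IF@3 ID@4 stall=2 (RAW on I1.r3 (WB@6)) EX@7 MEM@8 WB@9
I3 mul r4 <- r5,r1: IF@4 ID@7 stall=0 (-) EX@8 MEM@9 WB@10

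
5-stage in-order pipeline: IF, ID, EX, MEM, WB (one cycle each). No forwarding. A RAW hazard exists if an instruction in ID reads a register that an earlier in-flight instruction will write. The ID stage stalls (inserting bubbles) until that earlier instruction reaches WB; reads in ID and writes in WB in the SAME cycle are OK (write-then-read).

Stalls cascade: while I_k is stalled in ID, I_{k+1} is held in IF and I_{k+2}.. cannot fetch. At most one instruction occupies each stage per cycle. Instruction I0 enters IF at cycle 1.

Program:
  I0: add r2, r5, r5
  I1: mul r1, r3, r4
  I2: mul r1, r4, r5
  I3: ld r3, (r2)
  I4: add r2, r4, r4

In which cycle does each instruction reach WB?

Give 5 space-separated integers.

Answer: 5 6 7 8 9

Derivation:
I0 add r2 <- r5,r5: IF@1 ID@2 stall=0 (-) EX@3 MEM@4 WB@5
I1 mul r1 <- r3,r4: IF@2 ID@3 stall=0 (-) EX@4 MEM@5 WB@6
I2 mul r1 <- r4,r5: IF@3 ID@4 stall=0 (-) EX@5 MEM@6 WB@7
I3 ld r3 <- r2: IF@4 ID@5 stall=0 (-) EX@6 MEM@7 WB@8
I4 add r2 <- r4,r4: IF@5 ID@6 stall=0 (-) EX@7 MEM@8 WB@9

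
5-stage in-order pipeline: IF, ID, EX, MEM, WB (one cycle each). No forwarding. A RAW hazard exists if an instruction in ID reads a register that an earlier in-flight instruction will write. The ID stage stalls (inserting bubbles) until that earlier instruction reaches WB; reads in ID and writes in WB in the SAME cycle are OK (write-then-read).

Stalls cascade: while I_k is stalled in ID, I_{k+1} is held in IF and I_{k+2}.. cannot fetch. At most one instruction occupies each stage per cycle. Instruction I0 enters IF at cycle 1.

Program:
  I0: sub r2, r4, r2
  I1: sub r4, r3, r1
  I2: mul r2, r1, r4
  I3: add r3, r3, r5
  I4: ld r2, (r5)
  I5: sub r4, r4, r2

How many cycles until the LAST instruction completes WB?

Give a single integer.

Answer: 14

Derivation:
I0 sub r2 <- r4,r2: IF@1 ID@2 stall=0 (-) EX@3 MEM@4 WB@5
I1 sub r4 <- r3,r1: IF@2 ID@3 stall=0 (-) EX@4 MEM@5 WB@6
I2 mul r2 <- r1,r4: IF@3 ID@4 stall=2 (RAW on I1.r4 (WB@6)) EX@7 MEM@8 WB@9
I3 add r3 <- r3,r5: IF@4 ID@7 stall=0 (-) EX@8 MEM@9 WB@10
I4 ld r2 <- r5: IF@7 ID@8 stall=0 (-) EX@9 MEM@10 WB@11
I5 sub r4 <- r4,r2: IF@8 ID@9 stall=2 (RAW on I4.r2 (WB@11)) EX@12 MEM@13 WB@14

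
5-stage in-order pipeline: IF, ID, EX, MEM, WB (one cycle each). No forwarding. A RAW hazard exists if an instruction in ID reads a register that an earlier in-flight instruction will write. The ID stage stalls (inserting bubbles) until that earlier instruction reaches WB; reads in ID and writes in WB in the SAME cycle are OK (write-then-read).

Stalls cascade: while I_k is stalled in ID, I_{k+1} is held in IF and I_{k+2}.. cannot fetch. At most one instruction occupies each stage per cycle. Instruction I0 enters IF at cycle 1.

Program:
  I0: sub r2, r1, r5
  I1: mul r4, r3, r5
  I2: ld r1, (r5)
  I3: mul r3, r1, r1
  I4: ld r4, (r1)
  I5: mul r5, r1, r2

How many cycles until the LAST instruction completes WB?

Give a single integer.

I0 sub r2 <- r1,r5: IF@1 ID@2 stall=0 (-) EX@3 MEM@4 WB@5
I1 mul r4 <- r3,r5: IF@2 ID@3 stall=0 (-) EX@4 MEM@5 WB@6
I2 ld r1 <- r5: IF@3 ID@4 stall=0 (-) EX@5 MEM@6 WB@7
I3 mul r3 <- r1,r1: IF@4 ID@5 stall=2 (RAW on I2.r1 (WB@7)) EX@8 MEM@9 WB@10
I4 ld r4 <- r1: IF@5 ID@8 stall=0 (-) EX@9 MEM@10 WB@11
I5 mul r5 <- r1,r2: IF@8 ID@9 stall=0 (-) EX@10 MEM@11 WB@12

Answer: 12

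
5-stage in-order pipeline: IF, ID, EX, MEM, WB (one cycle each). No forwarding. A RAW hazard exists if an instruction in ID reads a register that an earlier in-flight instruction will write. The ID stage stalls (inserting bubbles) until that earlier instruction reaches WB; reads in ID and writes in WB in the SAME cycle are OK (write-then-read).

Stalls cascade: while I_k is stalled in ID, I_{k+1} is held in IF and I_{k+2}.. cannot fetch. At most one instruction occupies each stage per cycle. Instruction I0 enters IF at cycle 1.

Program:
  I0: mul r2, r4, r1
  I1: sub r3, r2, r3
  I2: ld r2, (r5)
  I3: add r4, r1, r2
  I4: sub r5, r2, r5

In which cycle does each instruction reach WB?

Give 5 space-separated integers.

Answer: 5 8 9 12 13

Derivation:
I0 mul r2 <- r4,r1: IF@1 ID@2 stall=0 (-) EX@3 MEM@4 WB@5
I1 sub r3 <- r2,r3: IF@2 ID@3 stall=2 (RAW on I0.r2 (WB@5)) EX@6 MEM@7 WB@8
I2 ld r2 <- r5: IF@3 ID@6 stall=0 (-) EX@7 MEM@8 WB@9
I3 add r4 <- r1,r2: IF@6 ID@7 stall=2 (RAW on I2.r2 (WB@9)) EX@10 MEM@11 WB@12
I4 sub r5 <- r2,r5: IF@7 ID@10 stall=0 (-) EX@11 MEM@12 WB@13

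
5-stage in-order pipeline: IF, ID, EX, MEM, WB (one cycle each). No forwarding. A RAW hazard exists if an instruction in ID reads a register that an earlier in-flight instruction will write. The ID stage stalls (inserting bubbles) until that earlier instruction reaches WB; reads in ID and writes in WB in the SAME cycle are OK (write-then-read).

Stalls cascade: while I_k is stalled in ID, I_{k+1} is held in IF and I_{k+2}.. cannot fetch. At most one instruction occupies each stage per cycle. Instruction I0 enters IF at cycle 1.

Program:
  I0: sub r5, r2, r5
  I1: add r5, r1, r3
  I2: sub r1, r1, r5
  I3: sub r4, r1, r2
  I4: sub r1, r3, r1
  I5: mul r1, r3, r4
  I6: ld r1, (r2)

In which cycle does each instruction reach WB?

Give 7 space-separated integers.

Answer: 5 6 9 12 13 15 16

Derivation:
I0 sub r5 <- r2,r5: IF@1 ID@2 stall=0 (-) EX@3 MEM@4 WB@5
I1 add r5 <- r1,r3: IF@2 ID@3 stall=0 (-) EX@4 MEM@5 WB@6
I2 sub r1 <- r1,r5: IF@3 ID@4 stall=2 (RAW on I1.r5 (WB@6)) EX@7 MEM@8 WB@9
I3 sub r4 <- r1,r2: IF@4 ID@7 stall=2 (RAW on I2.r1 (WB@9)) EX@10 MEM@11 WB@12
I4 sub r1 <- r3,r1: IF@7 ID@10 stall=0 (-) EX@11 MEM@12 WB@13
I5 mul r1 <- r3,r4: IF@10 ID@11 stall=1 (RAW on I3.r4 (WB@12)) EX@13 MEM@14 WB@15
I6 ld r1 <- r2: IF@11 ID@13 stall=0 (-) EX@14 MEM@15 WB@16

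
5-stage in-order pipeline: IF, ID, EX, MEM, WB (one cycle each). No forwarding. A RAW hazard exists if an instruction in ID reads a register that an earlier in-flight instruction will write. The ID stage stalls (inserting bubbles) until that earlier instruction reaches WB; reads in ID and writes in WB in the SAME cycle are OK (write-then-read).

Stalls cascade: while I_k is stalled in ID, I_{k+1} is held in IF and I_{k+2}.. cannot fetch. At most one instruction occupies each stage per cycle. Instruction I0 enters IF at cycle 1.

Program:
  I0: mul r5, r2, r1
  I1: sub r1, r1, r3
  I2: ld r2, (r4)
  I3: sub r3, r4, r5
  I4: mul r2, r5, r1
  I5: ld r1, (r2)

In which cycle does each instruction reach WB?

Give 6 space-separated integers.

Answer: 5 6 7 8 9 12

Derivation:
I0 mul r5 <- r2,r1: IF@1 ID@2 stall=0 (-) EX@3 MEM@4 WB@5
I1 sub r1 <- r1,r3: IF@2 ID@3 stall=0 (-) EX@4 MEM@5 WB@6
I2 ld r2 <- r4: IF@3 ID@4 stall=0 (-) EX@5 MEM@6 WB@7
I3 sub r3 <- r4,r5: IF@4 ID@5 stall=0 (-) EX@6 MEM@7 WB@8
I4 mul r2 <- r5,r1: IF@5 ID@6 stall=0 (-) EX@7 MEM@8 WB@9
I5 ld r1 <- r2: IF@6 ID@7 stall=2 (RAW on I4.r2 (WB@9)) EX@10 MEM@11 WB@12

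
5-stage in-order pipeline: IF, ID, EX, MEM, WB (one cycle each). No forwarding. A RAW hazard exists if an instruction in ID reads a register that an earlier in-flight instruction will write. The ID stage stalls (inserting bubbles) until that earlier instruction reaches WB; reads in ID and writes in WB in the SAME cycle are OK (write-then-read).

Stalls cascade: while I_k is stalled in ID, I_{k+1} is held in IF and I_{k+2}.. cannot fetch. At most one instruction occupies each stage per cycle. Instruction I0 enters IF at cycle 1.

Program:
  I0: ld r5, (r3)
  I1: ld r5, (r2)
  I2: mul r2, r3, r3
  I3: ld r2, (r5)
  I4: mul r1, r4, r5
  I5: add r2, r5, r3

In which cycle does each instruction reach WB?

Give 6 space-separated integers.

I0 ld r5 <- r3: IF@1 ID@2 stall=0 (-) EX@3 MEM@4 WB@5
I1 ld r5 <- r2: IF@2 ID@3 stall=0 (-) EX@4 MEM@5 WB@6
I2 mul r2 <- r3,r3: IF@3 ID@4 stall=0 (-) EX@5 MEM@6 WB@7
I3 ld r2 <- r5: IF@4 ID@5 stall=1 (RAW on I1.r5 (WB@6)) EX@7 MEM@8 WB@9
I4 mul r1 <- r4,r5: IF@5 ID@7 stall=0 (-) EX@8 MEM@9 WB@10
I5 add r2 <- r5,r3: IF@7 ID@8 stall=0 (-) EX@9 MEM@10 WB@11

Answer: 5 6 7 9 10 11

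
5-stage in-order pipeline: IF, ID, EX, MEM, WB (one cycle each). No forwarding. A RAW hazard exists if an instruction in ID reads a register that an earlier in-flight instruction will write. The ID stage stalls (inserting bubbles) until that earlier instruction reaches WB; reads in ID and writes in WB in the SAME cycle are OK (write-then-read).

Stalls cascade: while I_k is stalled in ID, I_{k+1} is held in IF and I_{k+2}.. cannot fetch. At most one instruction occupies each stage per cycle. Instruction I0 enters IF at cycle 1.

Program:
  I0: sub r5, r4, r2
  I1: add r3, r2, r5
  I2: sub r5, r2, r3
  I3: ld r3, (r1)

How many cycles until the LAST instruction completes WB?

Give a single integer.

I0 sub r5 <- r4,r2: IF@1 ID@2 stall=0 (-) EX@3 MEM@4 WB@5
I1 add r3 <- r2,r5: IF@2 ID@3 stall=2 (RAW on I0.r5 (WB@5)) EX@6 MEM@7 WB@8
I2 sub r5 <- r2,r3: IF@3 ID@6 stall=2 (RAW on I1.r3 (WB@8)) EX@9 MEM@10 WB@11
I3 ld r3 <- r1: IF@6 ID@9 stall=0 (-) EX@10 MEM@11 WB@12

Answer: 12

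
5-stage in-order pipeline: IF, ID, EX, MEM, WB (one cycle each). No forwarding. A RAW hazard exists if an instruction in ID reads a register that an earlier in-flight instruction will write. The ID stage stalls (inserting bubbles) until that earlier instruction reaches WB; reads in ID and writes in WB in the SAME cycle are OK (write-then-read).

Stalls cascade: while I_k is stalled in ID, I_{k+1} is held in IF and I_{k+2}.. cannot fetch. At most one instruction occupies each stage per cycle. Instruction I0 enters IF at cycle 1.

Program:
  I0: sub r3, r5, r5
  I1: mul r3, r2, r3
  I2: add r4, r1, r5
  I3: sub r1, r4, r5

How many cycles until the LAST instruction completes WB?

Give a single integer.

I0 sub r3 <- r5,r5: IF@1 ID@2 stall=0 (-) EX@3 MEM@4 WB@5
I1 mul r3 <- r2,r3: IF@2 ID@3 stall=2 (RAW on I0.r3 (WB@5)) EX@6 MEM@7 WB@8
I2 add r4 <- r1,r5: IF@3 ID@6 stall=0 (-) EX@7 MEM@8 WB@9
I3 sub r1 <- r4,r5: IF@6 ID@7 stall=2 (RAW on I2.r4 (WB@9)) EX@10 MEM@11 WB@12

Answer: 12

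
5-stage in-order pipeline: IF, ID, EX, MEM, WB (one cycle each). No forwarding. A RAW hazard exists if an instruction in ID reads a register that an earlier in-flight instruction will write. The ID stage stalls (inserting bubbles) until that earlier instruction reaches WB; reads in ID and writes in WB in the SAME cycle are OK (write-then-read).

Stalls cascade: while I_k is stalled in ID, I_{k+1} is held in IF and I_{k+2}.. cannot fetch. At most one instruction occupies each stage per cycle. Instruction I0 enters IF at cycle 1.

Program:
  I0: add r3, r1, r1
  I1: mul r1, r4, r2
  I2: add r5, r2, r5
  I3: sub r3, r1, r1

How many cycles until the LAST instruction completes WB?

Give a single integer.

Answer: 9

Derivation:
I0 add r3 <- r1,r1: IF@1 ID@2 stall=0 (-) EX@3 MEM@4 WB@5
I1 mul r1 <- r4,r2: IF@2 ID@3 stall=0 (-) EX@4 MEM@5 WB@6
I2 add r5 <- r2,r5: IF@3 ID@4 stall=0 (-) EX@5 MEM@6 WB@7
I3 sub r3 <- r1,r1: IF@4 ID@5 stall=1 (RAW on I1.r1 (WB@6)) EX@7 MEM@8 WB@9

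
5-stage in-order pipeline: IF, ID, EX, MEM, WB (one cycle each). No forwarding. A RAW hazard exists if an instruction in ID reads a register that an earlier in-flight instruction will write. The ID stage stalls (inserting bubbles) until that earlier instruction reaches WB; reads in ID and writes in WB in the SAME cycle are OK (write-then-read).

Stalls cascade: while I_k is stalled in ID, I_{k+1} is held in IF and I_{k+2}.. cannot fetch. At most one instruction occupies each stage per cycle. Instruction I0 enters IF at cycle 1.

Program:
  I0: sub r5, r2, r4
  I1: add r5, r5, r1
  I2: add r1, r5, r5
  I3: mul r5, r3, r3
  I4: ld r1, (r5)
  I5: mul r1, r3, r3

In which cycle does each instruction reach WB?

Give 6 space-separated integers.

I0 sub r5 <- r2,r4: IF@1 ID@2 stall=0 (-) EX@3 MEM@4 WB@5
I1 add r5 <- r5,r1: IF@2 ID@3 stall=2 (RAW on I0.r5 (WB@5)) EX@6 MEM@7 WB@8
I2 add r1 <- r5,r5: IF@3 ID@6 stall=2 (RAW on I1.r5 (WB@8)) EX@9 MEM@10 WB@11
I3 mul r5 <- r3,r3: IF@6 ID@9 stall=0 (-) EX@10 MEM@11 WB@12
I4 ld r1 <- r5: IF@9 ID@10 stall=2 (RAW on I3.r5 (WB@12)) EX@13 MEM@14 WB@15
I5 mul r1 <- r3,r3: IF@10 ID@13 stall=0 (-) EX@14 MEM@15 WB@16

Answer: 5 8 11 12 15 16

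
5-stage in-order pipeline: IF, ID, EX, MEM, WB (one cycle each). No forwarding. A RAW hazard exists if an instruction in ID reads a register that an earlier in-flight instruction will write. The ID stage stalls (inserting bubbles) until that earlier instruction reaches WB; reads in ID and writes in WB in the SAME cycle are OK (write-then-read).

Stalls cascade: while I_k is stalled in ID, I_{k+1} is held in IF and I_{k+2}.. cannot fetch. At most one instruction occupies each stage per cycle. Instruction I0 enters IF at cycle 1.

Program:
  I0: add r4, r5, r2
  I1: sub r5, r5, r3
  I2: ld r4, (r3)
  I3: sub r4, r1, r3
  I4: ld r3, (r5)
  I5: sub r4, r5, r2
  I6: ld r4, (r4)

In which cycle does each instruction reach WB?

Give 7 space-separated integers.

Answer: 5 6 7 8 9 10 13

Derivation:
I0 add r4 <- r5,r2: IF@1 ID@2 stall=0 (-) EX@3 MEM@4 WB@5
I1 sub r5 <- r5,r3: IF@2 ID@3 stall=0 (-) EX@4 MEM@5 WB@6
I2 ld r4 <- r3: IF@3 ID@4 stall=0 (-) EX@5 MEM@6 WB@7
I3 sub r4 <- r1,r3: IF@4 ID@5 stall=0 (-) EX@6 MEM@7 WB@8
I4 ld r3 <- r5: IF@5 ID@6 stall=0 (-) EX@7 MEM@8 WB@9
I5 sub r4 <- r5,r2: IF@6 ID@7 stall=0 (-) EX@8 MEM@9 WB@10
I6 ld r4 <- r4: IF@7 ID@8 stall=2 (RAW on I5.r4 (WB@10)) EX@11 MEM@12 WB@13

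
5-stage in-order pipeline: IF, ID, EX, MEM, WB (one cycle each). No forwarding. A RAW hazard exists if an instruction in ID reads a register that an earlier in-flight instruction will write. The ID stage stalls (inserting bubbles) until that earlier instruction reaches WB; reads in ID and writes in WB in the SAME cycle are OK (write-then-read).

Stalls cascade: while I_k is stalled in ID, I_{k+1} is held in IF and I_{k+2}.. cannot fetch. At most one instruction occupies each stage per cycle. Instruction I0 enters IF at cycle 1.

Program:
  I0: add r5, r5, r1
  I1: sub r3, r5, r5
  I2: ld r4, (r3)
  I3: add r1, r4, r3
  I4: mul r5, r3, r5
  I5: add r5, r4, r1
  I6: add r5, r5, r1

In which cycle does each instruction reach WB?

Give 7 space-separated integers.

Answer: 5 8 11 14 15 17 20

Derivation:
I0 add r5 <- r5,r1: IF@1 ID@2 stall=0 (-) EX@3 MEM@4 WB@5
I1 sub r3 <- r5,r5: IF@2 ID@3 stall=2 (RAW on I0.r5 (WB@5)) EX@6 MEM@7 WB@8
I2 ld r4 <- r3: IF@3 ID@6 stall=2 (RAW on I1.r3 (WB@8)) EX@9 MEM@10 WB@11
I3 add r1 <- r4,r3: IF@6 ID@9 stall=2 (RAW on I2.r4 (WB@11)) EX@12 MEM@13 WB@14
I4 mul r5 <- r3,r5: IF@9 ID@12 stall=0 (-) EX@13 MEM@14 WB@15
I5 add r5 <- r4,r1: IF@12 ID@13 stall=1 (RAW on I3.r1 (WB@14)) EX@15 MEM@16 WB@17
I6 add r5 <- r5,r1: IF@13 ID@15 stall=2 (RAW on I5.r5 (WB@17)) EX@18 MEM@19 WB@20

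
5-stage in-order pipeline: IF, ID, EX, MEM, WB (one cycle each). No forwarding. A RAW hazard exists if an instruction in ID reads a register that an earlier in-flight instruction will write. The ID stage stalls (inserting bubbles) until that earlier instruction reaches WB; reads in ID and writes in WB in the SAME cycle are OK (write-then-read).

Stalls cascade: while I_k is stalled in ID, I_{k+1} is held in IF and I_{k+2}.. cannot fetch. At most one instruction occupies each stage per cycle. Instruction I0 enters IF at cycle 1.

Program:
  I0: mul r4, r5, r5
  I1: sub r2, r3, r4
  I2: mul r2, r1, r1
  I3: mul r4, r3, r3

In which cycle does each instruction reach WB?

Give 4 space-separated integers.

Answer: 5 8 9 10

Derivation:
I0 mul r4 <- r5,r5: IF@1 ID@2 stall=0 (-) EX@3 MEM@4 WB@5
I1 sub r2 <- r3,r4: IF@2 ID@3 stall=2 (RAW on I0.r4 (WB@5)) EX@6 MEM@7 WB@8
I2 mul r2 <- r1,r1: IF@3 ID@6 stall=0 (-) EX@7 MEM@8 WB@9
I3 mul r4 <- r3,r3: IF@6 ID@7 stall=0 (-) EX@8 MEM@9 WB@10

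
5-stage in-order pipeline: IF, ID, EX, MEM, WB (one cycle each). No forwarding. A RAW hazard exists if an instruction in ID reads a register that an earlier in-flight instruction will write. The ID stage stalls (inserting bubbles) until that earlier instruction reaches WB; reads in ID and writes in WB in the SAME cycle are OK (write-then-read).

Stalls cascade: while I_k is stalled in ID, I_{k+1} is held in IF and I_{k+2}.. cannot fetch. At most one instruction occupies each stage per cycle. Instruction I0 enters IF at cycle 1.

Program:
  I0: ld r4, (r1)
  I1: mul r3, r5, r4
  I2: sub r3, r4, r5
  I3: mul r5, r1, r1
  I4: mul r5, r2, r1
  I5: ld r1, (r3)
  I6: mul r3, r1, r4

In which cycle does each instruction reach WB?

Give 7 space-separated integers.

I0 ld r4 <- r1: IF@1 ID@2 stall=0 (-) EX@3 MEM@4 WB@5
I1 mul r3 <- r5,r4: IF@2 ID@3 stall=2 (RAW on I0.r4 (WB@5)) EX@6 MEM@7 WB@8
I2 sub r3 <- r4,r5: IF@3 ID@6 stall=0 (-) EX@7 MEM@8 WB@9
I3 mul r5 <- r1,r1: IF@6 ID@7 stall=0 (-) EX@8 MEM@9 WB@10
I4 mul r5 <- r2,r1: IF@7 ID@8 stall=0 (-) EX@9 MEM@10 WB@11
I5 ld r1 <- r3: IF@8 ID@9 stall=0 (-) EX@10 MEM@11 WB@12
I6 mul r3 <- r1,r4: IF@9 ID@10 stall=2 (RAW on I5.r1 (WB@12)) EX@13 MEM@14 WB@15

Answer: 5 8 9 10 11 12 15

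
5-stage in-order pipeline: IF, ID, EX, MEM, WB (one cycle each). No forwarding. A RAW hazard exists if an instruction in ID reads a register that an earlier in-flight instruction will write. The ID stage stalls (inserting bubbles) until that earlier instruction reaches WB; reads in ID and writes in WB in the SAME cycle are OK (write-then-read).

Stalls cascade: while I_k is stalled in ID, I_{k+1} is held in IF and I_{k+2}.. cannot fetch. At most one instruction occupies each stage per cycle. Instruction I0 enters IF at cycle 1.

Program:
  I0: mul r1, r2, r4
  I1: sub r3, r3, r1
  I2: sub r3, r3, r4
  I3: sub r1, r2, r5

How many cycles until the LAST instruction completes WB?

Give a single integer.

I0 mul r1 <- r2,r4: IF@1 ID@2 stall=0 (-) EX@3 MEM@4 WB@5
I1 sub r3 <- r3,r1: IF@2 ID@3 stall=2 (RAW on I0.r1 (WB@5)) EX@6 MEM@7 WB@8
I2 sub r3 <- r3,r4: IF@3 ID@6 stall=2 (RAW on I1.r3 (WB@8)) EX@9 MEM@10 WB@11
I3 sub r1 <- r2,r5: IF@6 ID@9 stall=0 (-) EX@10 MEM@11 WB@12

Answer: 12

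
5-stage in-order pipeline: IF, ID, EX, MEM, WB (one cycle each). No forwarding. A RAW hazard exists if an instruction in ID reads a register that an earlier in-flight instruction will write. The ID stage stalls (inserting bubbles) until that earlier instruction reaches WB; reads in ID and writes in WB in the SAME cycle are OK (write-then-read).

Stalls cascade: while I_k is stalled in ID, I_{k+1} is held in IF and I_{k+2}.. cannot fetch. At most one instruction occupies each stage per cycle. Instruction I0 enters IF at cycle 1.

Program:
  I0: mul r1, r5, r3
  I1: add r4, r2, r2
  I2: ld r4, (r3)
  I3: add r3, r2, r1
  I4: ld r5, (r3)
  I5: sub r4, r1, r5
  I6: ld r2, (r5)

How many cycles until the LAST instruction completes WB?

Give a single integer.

Answer: 15

Derivation:
I0 mul r1 <- r5,r3: IF@1 ID@2 stall=0 (-) EX@3 MEM@4 WB@5
I1 add r4 <- r2,r2: IF@2 ID@3 stall=0 (-) EX@4 MEM@5 WB@6
I2 ld r4 <- r3: IF@3 ID@4 stall=0 (-) EX@5 MEM@6 WB@7
I3 add r3 <- r2,r1: IF@4 ID@5 stall=0 (-) EX@6 MEM@7 WB@8
I4 ld r5 <- r3: IF@5 ID@6 stall=2 (RAW on I3.r3 (WB@8)) EX@9 MEM@10 WB@11
I5 sub r4 <- r1,r5: IF@6 ID@9 stall=2 (RAW on I4.r5 (WB@11)) EX@12 MEM@13 WB@14
I6 ld r2 <- r5: IF@9 ID@12 stall=0 (-) EX@13 MEM@14 WB@15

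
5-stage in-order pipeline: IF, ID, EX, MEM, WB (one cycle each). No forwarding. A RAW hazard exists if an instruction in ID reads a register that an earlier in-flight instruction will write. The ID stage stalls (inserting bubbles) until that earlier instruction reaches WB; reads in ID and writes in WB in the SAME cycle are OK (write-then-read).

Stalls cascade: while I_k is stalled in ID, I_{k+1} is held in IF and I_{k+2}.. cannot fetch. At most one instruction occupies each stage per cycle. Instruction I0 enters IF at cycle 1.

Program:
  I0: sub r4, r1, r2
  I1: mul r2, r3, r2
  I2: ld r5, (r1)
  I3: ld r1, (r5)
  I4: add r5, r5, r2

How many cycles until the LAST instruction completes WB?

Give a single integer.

I0 sub r4 <- r1,r2: IF@1 ID@2 stall=0 (-) EX@3 MEM@4 WB@5
I1 mul r2 <- r3,r2: IF@2 ID@3 stall=0 (-) EX@4 MEM@5 WB@6
I2 ld r5 <- r1: IF@3 ID@4 stall=0 (-) EX@5 MEM@6 WB@7
I3 ld r1 <- r5: IF@4 ID@5 stall=2 (RAW on I2.r5 (WB@7)) EX@8 MEM@9 WB@10
I4 add r5 <- r5,r2: IF@5 ID@8 stall=0 (-) EX@9 MEM@10 WB@11

Answer: 11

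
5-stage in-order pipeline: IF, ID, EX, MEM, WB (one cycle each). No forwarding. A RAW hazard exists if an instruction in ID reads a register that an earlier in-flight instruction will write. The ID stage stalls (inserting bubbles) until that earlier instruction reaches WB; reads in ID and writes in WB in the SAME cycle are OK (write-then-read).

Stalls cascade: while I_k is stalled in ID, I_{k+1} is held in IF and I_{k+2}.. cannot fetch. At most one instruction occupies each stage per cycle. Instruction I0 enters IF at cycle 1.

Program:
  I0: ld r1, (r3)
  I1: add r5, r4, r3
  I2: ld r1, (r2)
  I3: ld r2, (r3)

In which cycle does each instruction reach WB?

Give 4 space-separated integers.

Answer: 5 6 7 8

Derivation:
I0 ld r1 <- r3: IF@1 ID@2 stall=0 (-) EX@3 MEM@4 WB@5
I1 add r5 <- r4,r3: IF@2 ID@3 stall=0 (-) EX@4 MEM@5 WB@6
I2 ld r1 <- r2: IF@3 ID@4 stall=0 (-) EX@5 MEM@6 WB@7
I3 ld r2 <- r3: IF@4 ID@5 stall=0 (-) EX@6 MEM@7 WB@8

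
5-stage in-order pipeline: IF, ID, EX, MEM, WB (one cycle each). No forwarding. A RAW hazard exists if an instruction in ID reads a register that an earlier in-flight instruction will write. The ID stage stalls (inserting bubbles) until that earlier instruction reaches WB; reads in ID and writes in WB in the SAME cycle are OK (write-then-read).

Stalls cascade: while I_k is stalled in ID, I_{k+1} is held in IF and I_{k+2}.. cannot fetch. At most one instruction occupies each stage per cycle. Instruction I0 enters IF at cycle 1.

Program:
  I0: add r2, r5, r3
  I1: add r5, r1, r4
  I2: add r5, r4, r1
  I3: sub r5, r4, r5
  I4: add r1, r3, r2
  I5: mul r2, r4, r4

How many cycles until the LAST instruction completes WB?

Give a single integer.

I0 add r2 <- r5,r3: IF@1 ID@2 stall=0 (-) EX@3 MEM@4 WB@5
I1 add r5 <- r1,r4: IF@2 ID@3 stall=0 (-) EX@4 MEM@5 WB@6
I2 add r5 <- r4,r1: IF@3 ID@4 stall=0 (-) EX@5 MEM@6 WB@7
I3 sub r5 <- r4,r5: IF@4 ID@5 stall=2 (RAW on I2.r5 (WB@7)) EX@8 MEM@9 WB@10
I4 add r1 <- r3,r2: IF@5 ID@8 stall=0 (-) EX@9 MEM@10 WB@11
I5 mul r2 <- r4,r4: IF@8 ID@9 stall=0 (-) EX@10 MEM@11 WB@12

Answer: 12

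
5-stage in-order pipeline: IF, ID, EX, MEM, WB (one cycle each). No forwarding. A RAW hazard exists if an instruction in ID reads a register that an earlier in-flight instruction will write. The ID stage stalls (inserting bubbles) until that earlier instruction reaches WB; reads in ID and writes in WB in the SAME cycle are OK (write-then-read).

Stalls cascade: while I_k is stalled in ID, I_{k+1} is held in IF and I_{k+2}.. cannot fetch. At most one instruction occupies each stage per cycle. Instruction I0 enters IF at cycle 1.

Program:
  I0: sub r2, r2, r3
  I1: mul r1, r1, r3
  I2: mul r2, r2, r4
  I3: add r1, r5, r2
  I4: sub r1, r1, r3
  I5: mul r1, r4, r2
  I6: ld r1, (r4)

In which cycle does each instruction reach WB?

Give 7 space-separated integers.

Answer: 5 6 8 11 14 15 16

Derivation:
I0 sub r2 <- r2,r3: IF@1 ID@2 stall=0 (-) EX@3 MEM@4 WB@5
I1 mul r1 <- r1,r3: IF@2 ID@3 stall=0 (-) EX@4 MEM@5 WB@6
I2 mul r2 <- r2,r4: IF@3 ID@4 stall=1 (RAW on I0.r2 (WB@5)) EX@6 MEM@7 WB@8
I3 add r1 <- r5,r2: IF@4 ID@6 stall=2 (RAW on I2.r2 (WB@8)) EX@9 MEM@10 WB@11
I4 sub r1 <- r1,r3: IF@6 ID@9 stall=2 (RAW on I3.r1 (WB@11)) EX@12 MEM@13 WB@14
I5 mul r1 <- r4,r2: IF@9 ID@12 stall=0 (-) EX@13 MEM@14 WB@15
I6 ld r1 <- r4: IF@12 ID@13 stall=0 (-) EX@14 MEM@15 WB@16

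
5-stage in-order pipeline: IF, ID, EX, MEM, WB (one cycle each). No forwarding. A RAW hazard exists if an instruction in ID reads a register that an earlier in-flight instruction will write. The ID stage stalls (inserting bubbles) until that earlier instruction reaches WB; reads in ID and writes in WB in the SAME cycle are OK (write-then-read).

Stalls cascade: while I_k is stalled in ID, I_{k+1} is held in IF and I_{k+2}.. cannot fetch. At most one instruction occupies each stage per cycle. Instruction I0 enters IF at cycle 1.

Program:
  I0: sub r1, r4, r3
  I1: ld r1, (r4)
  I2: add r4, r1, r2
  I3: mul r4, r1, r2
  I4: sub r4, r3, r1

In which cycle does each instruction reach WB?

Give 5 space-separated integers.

I0 sub r1 <- r4,r3: IF@1 ID@2 stall=0 (-) EX@3 MEM@4 WB@5
I1 ld r1 <- r4: IF@2 ID@3 stall=0 (-) EX@4 MEM@5 WB@6
I2 add r4 <- r1,r2: IF@3 ID@4 stall=2 (RAW on I1.r1 (WB@6)) EX@7 MEM@8 WB@9
I3 mul r4 <- r1,r2: IF@4 ID@7 stall=0 (-) EX@8 MEM@9 WB@10
I4 sub r4 <- r3,r1: IF@7 ID@8 stall=0 (-) EX@9 MEM@10 WB@11

Answer: 5 6 9 10 11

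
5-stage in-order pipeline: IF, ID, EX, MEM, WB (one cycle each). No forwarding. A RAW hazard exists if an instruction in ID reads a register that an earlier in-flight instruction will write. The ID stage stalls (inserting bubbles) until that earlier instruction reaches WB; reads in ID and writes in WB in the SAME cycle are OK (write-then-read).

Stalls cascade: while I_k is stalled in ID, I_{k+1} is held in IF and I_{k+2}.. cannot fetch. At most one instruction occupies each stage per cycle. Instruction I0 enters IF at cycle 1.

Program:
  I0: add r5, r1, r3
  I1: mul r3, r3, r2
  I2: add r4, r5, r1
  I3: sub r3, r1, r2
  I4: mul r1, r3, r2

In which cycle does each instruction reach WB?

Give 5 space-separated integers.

Answer: 5 6 8 9 12

Derivation:
I0 add r5 <- r1,r3: IF@1 ID@2 stall=0 (-) EX@3 MEM@4 WB@5
I1 mul r3 <- r3,r2: IF@2 ID@3 stall=0 (-) EX@4 MEM@5 WB@6
I2 add r4 <- r5,r1: IF@3 ID@4 stall=1 (RAW on I0.r5 (WB@5)) EX@6 MEM@7 WB@8
I3 sub r3 <- r1,r2: IF@4 ID@6 stall=0 (-) EX@7 MEM@8 WB@9
I4 mul r1 <- r3,r2: IF@6 ID@7 stall=2 (RAW on I3.r3 (WB@9)) EX@10 MEM@11 WB@12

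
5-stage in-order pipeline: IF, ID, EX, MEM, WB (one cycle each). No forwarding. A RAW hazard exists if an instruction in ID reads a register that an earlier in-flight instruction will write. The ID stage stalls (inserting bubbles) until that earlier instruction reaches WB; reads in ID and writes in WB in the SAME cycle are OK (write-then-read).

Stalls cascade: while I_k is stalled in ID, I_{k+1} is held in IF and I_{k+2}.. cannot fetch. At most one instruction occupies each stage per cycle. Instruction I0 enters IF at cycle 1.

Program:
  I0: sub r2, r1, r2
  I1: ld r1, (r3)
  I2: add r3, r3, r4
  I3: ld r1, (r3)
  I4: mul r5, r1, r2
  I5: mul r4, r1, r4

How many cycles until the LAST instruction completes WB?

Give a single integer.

I0 sub r2 <- r1,r2: IF@1 ID@2 stall=0 (-) EX@3 MEM@4 WB@5
I1 ld r1 <- r3: IF@2 ID@3 stall=0 (-) EX@4 MEM@5 WB@6
I2 add r3 <- r3,r4: IF@3 ID@4 stall=0 (-) EX@5 MEM@6 WB@7
I3 ld r1 <- r3: IF@4 ID@5 stall=2 (RAW on I2.r3 (WB@7)) EX@8 MEM@9 WB@10
I4 mul r5 <- r1,r2: IF@5 ID@8 stall=2 (RAW on I3.r1 (WB@10)) EX@11 MEM@12 WB@13
I5 mul r4 <- r1,r4: IF@8 ID@11 stall=0 (-) EX@12 MEM@13 WB@14

Answer: 14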